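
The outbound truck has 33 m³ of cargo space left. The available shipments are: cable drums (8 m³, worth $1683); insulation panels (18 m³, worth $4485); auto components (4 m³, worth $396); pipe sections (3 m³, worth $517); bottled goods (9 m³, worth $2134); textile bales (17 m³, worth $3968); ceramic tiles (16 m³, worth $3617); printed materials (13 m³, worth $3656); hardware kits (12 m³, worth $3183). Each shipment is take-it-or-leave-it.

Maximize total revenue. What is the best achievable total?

Cable drums + printed materials + hardware kits uses 33 of the 33 m³ and totals 8522.

8522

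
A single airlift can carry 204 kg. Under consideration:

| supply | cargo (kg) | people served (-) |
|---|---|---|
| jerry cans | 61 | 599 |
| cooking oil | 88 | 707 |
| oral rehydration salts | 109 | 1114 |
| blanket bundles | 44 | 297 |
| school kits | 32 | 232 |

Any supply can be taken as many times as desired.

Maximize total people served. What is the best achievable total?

1945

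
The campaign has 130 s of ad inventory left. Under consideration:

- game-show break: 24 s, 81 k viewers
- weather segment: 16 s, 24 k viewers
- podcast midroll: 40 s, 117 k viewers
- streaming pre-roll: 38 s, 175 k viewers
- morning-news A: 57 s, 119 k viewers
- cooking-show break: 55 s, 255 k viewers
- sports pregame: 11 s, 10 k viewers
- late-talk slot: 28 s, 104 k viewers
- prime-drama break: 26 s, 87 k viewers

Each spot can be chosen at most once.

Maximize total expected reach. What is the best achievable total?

By expected reach per s: cooking-show break 4.64, streaming pre-roll 4.61, late-talk slot 3.71, game-show break 3.38 lead.
The ratio ordering already packs tightly: streaming pre-roll + cooking-show break + late-talk slot, 121 s, 534.
Next best is streaming pre-roll + cooking-show break + sports pregame + prime-drama break at 527 (130 s) — short by 7.

534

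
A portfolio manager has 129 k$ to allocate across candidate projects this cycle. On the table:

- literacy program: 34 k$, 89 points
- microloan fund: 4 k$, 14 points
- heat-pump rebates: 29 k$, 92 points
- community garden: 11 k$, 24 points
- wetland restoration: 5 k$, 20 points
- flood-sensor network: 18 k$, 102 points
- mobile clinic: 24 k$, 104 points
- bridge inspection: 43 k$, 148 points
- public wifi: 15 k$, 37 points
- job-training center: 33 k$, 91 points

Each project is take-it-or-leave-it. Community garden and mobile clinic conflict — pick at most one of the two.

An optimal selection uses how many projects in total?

Optimal total is 483.
One optimal bundle: heat-pump rebates + flood-sensor network + mobile clinic + bridge inspection + public wifi (129 k$).
All optima have 5 projects.

5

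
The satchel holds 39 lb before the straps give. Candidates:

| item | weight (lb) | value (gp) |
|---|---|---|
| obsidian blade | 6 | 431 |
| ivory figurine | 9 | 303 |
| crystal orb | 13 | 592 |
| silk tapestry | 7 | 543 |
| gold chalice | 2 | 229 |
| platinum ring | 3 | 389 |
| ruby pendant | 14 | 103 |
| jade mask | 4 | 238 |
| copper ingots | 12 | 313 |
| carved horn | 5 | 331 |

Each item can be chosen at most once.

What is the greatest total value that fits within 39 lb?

By value per lb: platinum ring 129.67, gold chalice 114.50, silk tapestry 77.57 lead.
Greedy by ratio would take obsidian blade + ivory figurine + silk tapestry + gold chalice + platinum ring + jade mask + carved horn: 36 lb used, total 2464.
Dropping ivory figurine and gold chalice frees 11 lb; slotting in crystal orb (13 lb) lifts the total to 2524 at 38 lb.
That's the maximum — no swap from here does better than 2524.

2524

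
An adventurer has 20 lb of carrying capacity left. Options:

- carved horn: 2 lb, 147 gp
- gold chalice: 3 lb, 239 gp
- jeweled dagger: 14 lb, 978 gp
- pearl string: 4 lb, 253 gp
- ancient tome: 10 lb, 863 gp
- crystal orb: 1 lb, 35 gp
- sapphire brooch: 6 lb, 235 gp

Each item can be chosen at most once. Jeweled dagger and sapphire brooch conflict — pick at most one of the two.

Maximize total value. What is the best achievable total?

Carved horn + gold chalice + pearl string + ancient tome + crystal orb uses 20 of the 20 lb and totals 1537.
Runner-up carved horn + gold chalice + pearl string + ancient tome tops out at 1502.

1537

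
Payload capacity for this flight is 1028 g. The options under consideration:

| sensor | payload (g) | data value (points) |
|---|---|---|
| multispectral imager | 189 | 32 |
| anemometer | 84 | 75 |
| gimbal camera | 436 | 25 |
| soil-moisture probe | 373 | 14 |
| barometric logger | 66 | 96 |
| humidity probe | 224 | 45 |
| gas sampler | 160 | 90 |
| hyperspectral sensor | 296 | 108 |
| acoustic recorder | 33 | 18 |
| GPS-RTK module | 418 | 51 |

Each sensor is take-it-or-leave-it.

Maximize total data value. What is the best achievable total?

446

Taking the top-ratio sensors first gives anemometer + barometric logger + humidity probe + gas sampler + hyperspectral sensor + acoustic recorder for 432 (863 g).
Replace acoustic recorder with multispectral imager: the trade gains 14 net, giving 446 at 1019 g.
The spare 9 g is too small for any remaining sensor, and no exchange beats 446.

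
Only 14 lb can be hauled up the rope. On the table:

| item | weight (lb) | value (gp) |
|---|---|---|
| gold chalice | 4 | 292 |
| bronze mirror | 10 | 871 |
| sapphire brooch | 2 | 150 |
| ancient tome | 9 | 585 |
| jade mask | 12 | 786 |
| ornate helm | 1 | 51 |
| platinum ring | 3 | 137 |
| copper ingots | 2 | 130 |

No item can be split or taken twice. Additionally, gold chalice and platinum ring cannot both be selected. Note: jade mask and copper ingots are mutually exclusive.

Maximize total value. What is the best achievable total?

By value per lb: bronze mirror 87.10, sapphire brooch 75.00, gold chalice 73.00, jade mask 65.50 lead.
A density-first pass picks bronze mirror + sapphire brooch + copper ingots — 1151 at 14 lb.
Dropping sapphire brooch and copper ingots frees 4 lb; slotting in gold chalice (4 lb) lifts the total to 1163 at 14 lb.
Runner-up bronze mirror + sapphire brooch + copper ingots tops out at 1151.

1163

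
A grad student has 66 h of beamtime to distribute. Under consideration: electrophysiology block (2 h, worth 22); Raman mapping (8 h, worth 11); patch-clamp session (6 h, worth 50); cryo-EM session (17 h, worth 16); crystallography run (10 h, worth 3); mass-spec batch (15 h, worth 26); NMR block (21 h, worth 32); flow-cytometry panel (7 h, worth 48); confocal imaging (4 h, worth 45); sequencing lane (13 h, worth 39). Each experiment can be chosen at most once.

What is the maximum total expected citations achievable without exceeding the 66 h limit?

247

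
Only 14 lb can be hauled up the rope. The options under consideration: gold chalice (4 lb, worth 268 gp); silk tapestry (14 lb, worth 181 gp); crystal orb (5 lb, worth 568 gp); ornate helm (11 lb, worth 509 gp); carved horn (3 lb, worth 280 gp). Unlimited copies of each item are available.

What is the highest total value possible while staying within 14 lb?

1416

Taking 2×crystal orb + carved horn: 13 lb used, 1416 in value.
Every other selection either busts 14 lb or fails to beat 1416.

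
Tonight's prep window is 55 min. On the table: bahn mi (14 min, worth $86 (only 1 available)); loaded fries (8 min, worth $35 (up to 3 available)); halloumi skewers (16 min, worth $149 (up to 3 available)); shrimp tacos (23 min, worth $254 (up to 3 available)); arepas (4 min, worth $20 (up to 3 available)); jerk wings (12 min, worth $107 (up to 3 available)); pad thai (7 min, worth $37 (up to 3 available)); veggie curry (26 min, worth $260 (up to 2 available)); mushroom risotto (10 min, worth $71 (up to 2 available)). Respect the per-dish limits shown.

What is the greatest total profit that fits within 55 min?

552

Ranking by ratio (profit/min): shrimp tacos 11.04, veggie curry 10.00, halloumi skewers 9.31, jerk wings 8.92.
Taking the top-ratio dishes first gives 2×shrimp tacos + pad thai for 545 (53 min).
Dropping shrimp tacos and pad thai frees 30 min; slotting in 2×halloumi skewers (32 min) lifts the total to 552 at 55 min.
Nothing else within 55 min beats 552.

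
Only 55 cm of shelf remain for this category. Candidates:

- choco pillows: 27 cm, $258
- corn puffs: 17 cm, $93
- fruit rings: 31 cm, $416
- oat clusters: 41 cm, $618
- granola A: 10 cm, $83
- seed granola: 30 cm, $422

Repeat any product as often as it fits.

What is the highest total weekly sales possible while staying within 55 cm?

701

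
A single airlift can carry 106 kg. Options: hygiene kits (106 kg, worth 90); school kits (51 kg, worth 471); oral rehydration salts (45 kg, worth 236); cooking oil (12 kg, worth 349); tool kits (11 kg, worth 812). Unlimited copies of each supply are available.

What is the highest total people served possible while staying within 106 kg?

7308

Ranking by ratio (people served/kg): tool kits 73.82, cooking oil 29.08, school kits 9.24, oral rehydration salts 5.24.
The ratio ordering already packs tightly: 9×tool kits, 99 kg, 7308.
The spare 7 kg is too small for any remaining supply, and no exchange beats 7308.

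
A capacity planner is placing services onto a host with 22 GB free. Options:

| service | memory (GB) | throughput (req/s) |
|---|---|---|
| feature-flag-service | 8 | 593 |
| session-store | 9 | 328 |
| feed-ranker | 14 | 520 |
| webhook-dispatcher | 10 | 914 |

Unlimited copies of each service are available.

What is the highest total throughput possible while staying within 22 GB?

The ratio ordering already packs tightly: 2×webhook-dispatcher, 20 GB, 1828.
Nothing else within 22 GB beats 1828.

1828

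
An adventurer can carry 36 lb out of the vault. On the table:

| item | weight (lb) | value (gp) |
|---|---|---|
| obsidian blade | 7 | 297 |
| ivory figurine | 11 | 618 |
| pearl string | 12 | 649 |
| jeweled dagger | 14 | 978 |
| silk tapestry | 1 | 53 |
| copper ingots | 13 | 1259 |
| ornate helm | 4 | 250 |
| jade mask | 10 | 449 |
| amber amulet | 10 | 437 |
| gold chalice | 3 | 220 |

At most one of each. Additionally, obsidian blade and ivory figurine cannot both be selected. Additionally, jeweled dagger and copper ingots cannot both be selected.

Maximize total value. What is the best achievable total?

2526

Ivory figurine + pearl string + copper ingots uses 36 of the 36 lb and totals 2526.
Every other selection either busts 36 lb or breaks a pairing rule or fails to beat 2526.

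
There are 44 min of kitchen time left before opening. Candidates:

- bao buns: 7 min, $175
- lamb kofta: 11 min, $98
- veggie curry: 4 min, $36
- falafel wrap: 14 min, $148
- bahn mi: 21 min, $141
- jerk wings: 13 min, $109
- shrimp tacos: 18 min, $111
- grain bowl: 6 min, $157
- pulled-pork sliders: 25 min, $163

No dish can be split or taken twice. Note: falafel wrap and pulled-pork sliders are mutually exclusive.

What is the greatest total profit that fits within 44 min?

Ranking by ratio (profit/min): grain bowl 26.17, bao buns 25.00, falafel wrap 10.57, veggie curry 9.00.
Greedy by ratio would take bao buns + lamb kofta + veggie curry + falafel wrap + grain bowl: 42 min used, total 614.
The 11 min tied up in lamb kofta is better spent on jerk wings — total rises to 625 (44 min).
The closest alternative, bao buns + lamb kofta + veggie curry + falafel wrap + grain bowl, reaches only 614.

625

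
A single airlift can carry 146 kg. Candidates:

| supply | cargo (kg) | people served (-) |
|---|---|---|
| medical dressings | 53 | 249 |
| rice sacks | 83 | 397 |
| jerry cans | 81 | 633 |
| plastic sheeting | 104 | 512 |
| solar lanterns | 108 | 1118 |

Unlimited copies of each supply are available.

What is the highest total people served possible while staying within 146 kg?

1118

The ratio ordering already packs tightly: solar lanterns, 108 kg, 1118.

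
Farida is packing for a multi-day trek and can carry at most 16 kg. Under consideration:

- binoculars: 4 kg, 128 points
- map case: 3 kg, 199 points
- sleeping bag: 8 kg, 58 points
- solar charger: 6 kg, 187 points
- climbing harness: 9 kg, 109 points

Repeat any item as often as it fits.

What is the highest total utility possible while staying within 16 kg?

995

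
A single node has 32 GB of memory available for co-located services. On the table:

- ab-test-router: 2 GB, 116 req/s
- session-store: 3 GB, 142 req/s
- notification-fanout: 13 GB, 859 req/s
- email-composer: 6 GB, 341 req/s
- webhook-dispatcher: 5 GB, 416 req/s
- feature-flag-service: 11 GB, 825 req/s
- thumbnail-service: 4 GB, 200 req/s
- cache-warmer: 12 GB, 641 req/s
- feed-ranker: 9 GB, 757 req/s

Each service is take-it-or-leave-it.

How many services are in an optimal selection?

5

Optimal total is 2340.
For example session-store + webhook-dispatcher + feature-flag-service + thumbnail-service + feed-ranker achieves it, using 32 GB.
Every optimal selection uses 5 services.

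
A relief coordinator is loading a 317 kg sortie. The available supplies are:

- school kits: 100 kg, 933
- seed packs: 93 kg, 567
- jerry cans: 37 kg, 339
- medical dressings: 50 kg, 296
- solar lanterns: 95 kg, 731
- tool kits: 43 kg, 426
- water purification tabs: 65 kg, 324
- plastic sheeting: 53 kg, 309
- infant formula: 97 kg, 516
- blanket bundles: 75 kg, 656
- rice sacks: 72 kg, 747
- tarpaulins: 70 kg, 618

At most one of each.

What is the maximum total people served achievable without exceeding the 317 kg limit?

2954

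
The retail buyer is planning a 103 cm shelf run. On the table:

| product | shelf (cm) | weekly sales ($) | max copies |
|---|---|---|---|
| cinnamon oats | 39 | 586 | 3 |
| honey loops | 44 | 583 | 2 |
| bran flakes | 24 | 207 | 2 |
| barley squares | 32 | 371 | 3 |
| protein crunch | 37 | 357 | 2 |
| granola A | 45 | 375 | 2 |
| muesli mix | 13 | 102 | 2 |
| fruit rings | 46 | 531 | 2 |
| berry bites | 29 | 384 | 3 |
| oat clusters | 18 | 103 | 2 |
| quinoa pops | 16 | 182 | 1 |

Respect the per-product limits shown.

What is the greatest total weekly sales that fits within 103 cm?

1379

Taking the top-ratio products first gives 2×cinnamon oats + quinoa pops for 1354 (94 cm).
The 16 cm tied up in quinoa pops is better spent on bran flakes — total rises to 1379 (102 cm).
The spare 1 cm is too small for any remaining product, and no exchange beats 1379.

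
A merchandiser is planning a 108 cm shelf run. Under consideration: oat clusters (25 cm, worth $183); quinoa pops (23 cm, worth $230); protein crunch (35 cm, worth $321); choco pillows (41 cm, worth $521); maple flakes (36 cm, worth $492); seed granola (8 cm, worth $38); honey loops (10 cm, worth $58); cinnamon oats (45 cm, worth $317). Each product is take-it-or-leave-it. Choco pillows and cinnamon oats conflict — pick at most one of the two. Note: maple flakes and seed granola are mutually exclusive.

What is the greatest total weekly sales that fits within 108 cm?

1243

Best packing: quinoa pops + choco pillows + maple flakes — 100 cm, 1243 total.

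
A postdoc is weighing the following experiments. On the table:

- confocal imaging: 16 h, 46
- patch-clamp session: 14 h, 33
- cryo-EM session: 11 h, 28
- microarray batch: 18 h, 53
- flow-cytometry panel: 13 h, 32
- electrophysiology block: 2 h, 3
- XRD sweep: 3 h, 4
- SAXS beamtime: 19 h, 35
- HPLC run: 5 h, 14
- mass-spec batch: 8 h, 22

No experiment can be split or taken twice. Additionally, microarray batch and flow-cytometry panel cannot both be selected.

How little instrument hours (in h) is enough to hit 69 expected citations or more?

25

Look for the lowest-instrument combination reaching 69.
microarray batch + electrophysiology block + HPLC run reaches 70 using 25 h.
Any bundle with less than 25 h falls short of 69.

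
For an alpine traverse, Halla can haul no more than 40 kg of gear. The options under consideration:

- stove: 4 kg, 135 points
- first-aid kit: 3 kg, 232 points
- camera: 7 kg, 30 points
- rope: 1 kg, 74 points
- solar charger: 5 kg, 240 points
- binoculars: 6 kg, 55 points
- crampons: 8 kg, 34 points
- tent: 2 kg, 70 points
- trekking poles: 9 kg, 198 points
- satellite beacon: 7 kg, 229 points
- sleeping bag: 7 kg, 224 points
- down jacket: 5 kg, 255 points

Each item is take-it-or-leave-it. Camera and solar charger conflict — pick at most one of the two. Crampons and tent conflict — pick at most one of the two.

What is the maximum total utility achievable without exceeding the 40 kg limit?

1522

Density check — first-aid kit 77.33, rope 74.00, down jacket 51.00, solar charger 48.00 are the best per kg.
Taking the top-ratio items first gives stove + first-aid kit + rope + solar charger + binoculars + tent + satellite beacon + sleeping bag + down jacket for 1514 (40 kg).
Replace stove and binoculars with trekking poles: the trade gains 8 net, giving 1522 at 39 kg.
Nothing else feasible within 40 kg beats 1522.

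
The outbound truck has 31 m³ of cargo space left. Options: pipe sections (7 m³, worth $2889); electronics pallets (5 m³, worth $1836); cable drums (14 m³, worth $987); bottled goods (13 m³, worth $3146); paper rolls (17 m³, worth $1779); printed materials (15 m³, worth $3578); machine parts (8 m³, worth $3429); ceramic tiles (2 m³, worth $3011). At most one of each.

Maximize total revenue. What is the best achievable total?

Filling by ratio: pipe sections + electronics pallets + machine parts + ceramic tiles for 11165, with 9 m³ left unused.
Replace electronics pallets with bottled goods: the trade gains 1310 net, giving 12475 at 30 m³.
Every other selection either busts 31 m³ or fails to beat 12475.

12475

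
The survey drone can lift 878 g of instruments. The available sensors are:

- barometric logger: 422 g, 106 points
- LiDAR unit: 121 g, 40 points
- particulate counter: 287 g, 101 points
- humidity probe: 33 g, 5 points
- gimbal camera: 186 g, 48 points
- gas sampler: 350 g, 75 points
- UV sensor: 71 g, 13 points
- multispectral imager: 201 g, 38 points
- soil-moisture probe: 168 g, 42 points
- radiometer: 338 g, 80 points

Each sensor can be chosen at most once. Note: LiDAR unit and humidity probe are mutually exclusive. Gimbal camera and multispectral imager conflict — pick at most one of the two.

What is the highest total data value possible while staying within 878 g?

249

Density check — particulate counter 0.35, LiDAR unit 0.33, gimbal camera 0.26 are the best per g.
Barometric logger + particulate counter + soil-moisture probe uses 877 of the 878 g and totals 249.
Runner-up barometric logger + LiDAR unit + particulate counter tops out at 247.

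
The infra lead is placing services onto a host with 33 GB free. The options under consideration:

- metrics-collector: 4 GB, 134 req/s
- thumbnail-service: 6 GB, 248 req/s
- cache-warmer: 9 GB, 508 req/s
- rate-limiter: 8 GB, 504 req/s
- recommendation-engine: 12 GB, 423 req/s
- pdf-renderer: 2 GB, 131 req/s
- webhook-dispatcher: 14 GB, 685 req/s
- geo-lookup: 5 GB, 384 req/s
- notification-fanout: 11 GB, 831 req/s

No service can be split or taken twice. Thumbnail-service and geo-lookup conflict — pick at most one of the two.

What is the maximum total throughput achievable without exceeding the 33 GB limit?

2227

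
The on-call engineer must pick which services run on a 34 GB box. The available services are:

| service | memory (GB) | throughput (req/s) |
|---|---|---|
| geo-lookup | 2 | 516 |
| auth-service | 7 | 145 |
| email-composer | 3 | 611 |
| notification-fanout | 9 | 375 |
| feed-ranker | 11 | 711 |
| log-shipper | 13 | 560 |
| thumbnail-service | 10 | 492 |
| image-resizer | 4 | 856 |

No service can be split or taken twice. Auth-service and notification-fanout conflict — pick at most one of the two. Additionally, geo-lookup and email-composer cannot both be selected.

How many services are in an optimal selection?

Optimal total is 2738.
email-composer + feed-ranker + log-shipper + image-resizer hits 2738 at 31 GB.
Any selection reaching 2738 contains exactly 4 services.

4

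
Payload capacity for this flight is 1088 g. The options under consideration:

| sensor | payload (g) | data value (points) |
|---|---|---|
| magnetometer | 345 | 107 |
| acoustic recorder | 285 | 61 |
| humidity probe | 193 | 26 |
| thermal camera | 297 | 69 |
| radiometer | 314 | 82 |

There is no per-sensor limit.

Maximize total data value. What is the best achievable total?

Density check — magnetometer 0.31, radiometer 0.26, thermal camera 0.23, acoustic recorder 0.21 are the best per g.
Best packing: 3×magnetometer — 1035 g, 321 total.

321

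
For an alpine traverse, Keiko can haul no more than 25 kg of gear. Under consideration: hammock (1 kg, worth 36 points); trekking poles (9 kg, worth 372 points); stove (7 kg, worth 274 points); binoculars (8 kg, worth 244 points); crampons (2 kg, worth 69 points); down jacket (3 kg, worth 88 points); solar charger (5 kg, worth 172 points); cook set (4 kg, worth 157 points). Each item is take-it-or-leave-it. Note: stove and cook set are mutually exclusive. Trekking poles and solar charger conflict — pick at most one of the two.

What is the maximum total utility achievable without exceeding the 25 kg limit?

Ranking by ratio (utility/kg): trekking poles 41.33, cook set 39.25, stove 39.14.
Taking hammock + trekking poles + stove + binoculars: 25 kg used, 926 in utility.

926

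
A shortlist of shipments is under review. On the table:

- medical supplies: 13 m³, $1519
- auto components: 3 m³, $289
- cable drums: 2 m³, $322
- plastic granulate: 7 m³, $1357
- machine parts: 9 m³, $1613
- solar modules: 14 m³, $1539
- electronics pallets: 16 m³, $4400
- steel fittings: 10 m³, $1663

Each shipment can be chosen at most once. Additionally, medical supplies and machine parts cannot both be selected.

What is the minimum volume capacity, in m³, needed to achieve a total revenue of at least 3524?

16

Look for the lowest-volume combination reaching 3524.
electronics pallets: 4400 revenue at 16 m³.
Any bundle with less than 16 m³ falls short of 3524.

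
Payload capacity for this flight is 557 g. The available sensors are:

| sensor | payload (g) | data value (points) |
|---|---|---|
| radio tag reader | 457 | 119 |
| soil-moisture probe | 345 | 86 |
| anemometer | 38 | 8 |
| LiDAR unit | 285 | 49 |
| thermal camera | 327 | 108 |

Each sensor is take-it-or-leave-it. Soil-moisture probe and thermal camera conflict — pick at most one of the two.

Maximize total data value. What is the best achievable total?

Ranking by ratio (data value/g): thermal camera 0.33, radio tag reader 0.26, soil-moisture probe 0.25.
Taking the top-ratio sensors first gives anemometer + thermal camera for 116 (365 g).
Dropping thermal camera frees 327 g; slotting in radio tag reader (457 g) lifts the total to 127 at 495 g.
Runner-up radio tag reader tops out at 119.

127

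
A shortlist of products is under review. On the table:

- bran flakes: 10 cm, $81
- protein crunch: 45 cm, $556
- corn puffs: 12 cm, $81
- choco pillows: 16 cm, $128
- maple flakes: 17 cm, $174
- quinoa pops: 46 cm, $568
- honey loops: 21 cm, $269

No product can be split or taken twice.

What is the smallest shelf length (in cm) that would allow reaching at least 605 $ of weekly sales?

55

Look for the lowest-shelf combination reaching 605.
bran flakes + protein crunch reaches 637 using 55 cm.
No combination under 55 cm hits 605.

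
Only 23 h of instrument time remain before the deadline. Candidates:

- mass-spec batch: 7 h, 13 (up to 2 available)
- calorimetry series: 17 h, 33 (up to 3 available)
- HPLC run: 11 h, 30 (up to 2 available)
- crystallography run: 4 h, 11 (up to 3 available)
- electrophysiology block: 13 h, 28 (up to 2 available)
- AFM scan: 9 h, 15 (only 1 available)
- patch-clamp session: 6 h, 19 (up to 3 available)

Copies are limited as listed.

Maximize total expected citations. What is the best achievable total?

Best packing: crystallography run + 3×patch-clamp session — 22 h, 68 total.
Nothing else within 23 h beats 68.

68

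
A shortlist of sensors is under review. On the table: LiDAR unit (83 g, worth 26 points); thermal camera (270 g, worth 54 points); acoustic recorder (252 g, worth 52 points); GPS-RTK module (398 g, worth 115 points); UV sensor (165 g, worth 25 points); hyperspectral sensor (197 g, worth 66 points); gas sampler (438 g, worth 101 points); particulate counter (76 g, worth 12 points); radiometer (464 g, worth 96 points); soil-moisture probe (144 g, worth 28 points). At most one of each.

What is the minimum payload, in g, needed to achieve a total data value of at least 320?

Need the lightest bundle worth ≥ 320.
LiDAR unit + GPS-RTK module + hyperspectral sensor + gas sampler + particulate counter: 320 data value at 1192 g.
No combination under 1192 g hits 320.

1192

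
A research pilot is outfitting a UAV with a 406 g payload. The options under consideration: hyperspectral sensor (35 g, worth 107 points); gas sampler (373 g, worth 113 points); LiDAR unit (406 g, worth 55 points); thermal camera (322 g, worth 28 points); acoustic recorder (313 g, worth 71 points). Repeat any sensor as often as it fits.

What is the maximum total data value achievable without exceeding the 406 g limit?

Taking 11×hyperspectral sensor: 385 g used, 1177 in data value.

1177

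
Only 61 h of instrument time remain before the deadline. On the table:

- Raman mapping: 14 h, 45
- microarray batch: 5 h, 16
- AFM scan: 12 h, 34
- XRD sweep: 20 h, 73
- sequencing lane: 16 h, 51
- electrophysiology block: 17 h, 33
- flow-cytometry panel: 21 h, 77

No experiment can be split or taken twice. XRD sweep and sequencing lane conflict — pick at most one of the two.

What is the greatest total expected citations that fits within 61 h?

211

The ratio ordering already packs tightly: Raman mapping + microarray batch + XRD sweep + flow-cytometry panel, 60 h, 211.
Runner-up microarray batch + AFM scan + XRD sweep + flow-cytometry panel tops out at 200.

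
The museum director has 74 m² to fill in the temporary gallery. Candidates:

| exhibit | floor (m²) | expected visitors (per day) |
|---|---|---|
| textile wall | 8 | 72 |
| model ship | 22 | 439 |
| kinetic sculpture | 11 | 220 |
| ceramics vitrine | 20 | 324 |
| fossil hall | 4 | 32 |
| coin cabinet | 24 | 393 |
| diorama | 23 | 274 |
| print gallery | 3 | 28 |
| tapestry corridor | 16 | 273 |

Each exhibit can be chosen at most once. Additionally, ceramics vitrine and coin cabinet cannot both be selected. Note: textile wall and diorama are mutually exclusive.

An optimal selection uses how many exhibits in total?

Optimal total is 1325.
One optimal bundle: model ship + kinetic sculpture + coin cabinet + tapestry corridor (73 m²).
All optima have 4 exhibits.

4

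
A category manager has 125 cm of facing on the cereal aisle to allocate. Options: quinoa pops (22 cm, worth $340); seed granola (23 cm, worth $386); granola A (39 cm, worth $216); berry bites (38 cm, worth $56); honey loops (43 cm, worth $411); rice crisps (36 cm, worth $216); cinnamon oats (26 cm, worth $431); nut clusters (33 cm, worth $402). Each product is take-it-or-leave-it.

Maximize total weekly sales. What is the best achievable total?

A density-first pass picks quinoa pops + seed granola + cinnamon oats + nut clusters — 1559 at 104 cm.
The 22 cm tied up in quinoa pops is better spent on honey loops — total rises to 1630 (125 cm).
The closest alternative, quinoa pops + honey loops + cinnamon oats + nut clusters, reaches only 1584.

1630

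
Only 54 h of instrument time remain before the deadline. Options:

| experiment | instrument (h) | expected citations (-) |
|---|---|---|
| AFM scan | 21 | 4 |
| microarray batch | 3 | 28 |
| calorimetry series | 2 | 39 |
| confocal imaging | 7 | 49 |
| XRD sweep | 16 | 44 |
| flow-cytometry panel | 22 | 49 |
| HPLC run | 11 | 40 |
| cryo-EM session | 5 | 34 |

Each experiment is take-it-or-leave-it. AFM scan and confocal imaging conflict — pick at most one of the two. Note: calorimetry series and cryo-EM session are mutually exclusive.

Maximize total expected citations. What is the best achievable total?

Taking microarray batch + calorimetry series + confocal imaging + XRD sweep + flow-cytometry panel: 50 h used, 209 in expected citations.

209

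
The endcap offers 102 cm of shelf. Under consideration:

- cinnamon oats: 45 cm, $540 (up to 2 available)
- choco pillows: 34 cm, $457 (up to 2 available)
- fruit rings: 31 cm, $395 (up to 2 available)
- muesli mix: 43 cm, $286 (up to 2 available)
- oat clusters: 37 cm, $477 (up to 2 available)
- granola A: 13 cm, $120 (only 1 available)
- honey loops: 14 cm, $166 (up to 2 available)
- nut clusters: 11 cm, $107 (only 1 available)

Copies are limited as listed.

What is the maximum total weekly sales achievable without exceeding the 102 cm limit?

1329

A density-first pass picks 2×choco pillows + fruit rings — 1309 at 99 cm.
Replace choco pillows with oat clusters: the trade gains 20 net, giving 1329 at 102 cm.
Nothing else within 102 cm beats 1329.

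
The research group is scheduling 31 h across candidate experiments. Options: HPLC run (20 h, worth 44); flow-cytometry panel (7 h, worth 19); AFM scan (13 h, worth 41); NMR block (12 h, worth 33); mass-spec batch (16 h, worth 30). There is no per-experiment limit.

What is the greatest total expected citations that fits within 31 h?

Ranking by ratio (expected citations/h): AFM scan 3.15, NMR block 2.75, flow-cytometry panel 2.71, HPLC run 2.20.
Filling by ratio: 2×AFM scan for 82, with 5 h left unused.
Replace 2×AFM scan with flow-cytometry panel + 2×NMR block: the trade gains 3 net, giving 85 at 31 h.
No other feasible combination exceeds 85.

85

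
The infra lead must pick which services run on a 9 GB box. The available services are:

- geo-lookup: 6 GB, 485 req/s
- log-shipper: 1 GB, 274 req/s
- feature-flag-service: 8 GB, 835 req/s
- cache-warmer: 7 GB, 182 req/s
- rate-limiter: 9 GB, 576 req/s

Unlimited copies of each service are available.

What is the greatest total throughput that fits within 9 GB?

2466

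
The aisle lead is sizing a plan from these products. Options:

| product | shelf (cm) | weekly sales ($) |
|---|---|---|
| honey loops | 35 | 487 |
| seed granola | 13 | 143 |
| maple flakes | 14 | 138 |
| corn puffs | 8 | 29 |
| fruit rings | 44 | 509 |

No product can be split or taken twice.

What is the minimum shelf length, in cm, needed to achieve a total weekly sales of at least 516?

43

Need the lightest bundle worth ≥ 516.
honey loops + corn puffs reaches 516 using 43 cm.
No combination under 43 cm hits 516.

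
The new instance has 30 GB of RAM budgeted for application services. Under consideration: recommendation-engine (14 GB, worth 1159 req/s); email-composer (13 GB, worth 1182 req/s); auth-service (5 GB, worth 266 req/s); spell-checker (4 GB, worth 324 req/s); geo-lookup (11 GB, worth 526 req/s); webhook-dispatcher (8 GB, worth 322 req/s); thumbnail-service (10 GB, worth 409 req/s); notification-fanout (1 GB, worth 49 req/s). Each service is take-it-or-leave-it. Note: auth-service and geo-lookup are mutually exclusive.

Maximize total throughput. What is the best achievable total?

2390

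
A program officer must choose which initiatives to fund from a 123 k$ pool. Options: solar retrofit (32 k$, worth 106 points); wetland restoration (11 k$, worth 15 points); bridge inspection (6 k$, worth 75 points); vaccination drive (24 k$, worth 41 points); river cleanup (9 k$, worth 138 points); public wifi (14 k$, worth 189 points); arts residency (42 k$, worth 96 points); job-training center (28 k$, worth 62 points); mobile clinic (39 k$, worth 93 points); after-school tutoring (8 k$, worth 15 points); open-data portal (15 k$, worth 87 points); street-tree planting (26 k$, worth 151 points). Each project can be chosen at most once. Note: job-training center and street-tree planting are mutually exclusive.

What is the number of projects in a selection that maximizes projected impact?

8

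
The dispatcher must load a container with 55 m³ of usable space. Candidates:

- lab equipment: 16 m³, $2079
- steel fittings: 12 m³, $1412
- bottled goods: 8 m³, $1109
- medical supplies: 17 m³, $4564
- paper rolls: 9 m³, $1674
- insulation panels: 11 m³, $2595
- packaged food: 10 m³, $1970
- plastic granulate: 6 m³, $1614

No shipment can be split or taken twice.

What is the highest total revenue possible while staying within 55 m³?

12417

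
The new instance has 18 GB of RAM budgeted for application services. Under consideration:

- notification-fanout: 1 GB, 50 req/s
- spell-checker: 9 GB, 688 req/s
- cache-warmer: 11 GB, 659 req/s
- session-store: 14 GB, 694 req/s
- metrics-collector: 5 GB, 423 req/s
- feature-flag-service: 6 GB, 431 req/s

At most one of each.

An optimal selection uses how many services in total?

3

The maximum throughput within 18 GB is 1169.
One optimal bundle: notification-fanout + spell-checker + feature-flag-service (16 GB).
Any selection reaching 1169 contains exactly 3 services.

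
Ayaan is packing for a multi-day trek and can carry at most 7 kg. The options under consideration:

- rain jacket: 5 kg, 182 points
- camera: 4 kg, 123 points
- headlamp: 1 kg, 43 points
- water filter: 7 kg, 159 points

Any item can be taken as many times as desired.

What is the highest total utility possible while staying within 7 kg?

7×headlamp uses 7 of the 7 kg and totals 301.
Nothing else within 7 kg beats 301.

301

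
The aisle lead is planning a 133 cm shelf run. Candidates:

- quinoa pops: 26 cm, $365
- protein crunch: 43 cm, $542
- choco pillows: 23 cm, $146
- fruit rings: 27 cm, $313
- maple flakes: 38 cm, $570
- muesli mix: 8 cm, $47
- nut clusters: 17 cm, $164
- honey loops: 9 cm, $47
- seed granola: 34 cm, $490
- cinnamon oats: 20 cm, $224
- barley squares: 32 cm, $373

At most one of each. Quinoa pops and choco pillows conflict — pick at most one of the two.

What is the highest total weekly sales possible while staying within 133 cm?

1798

Density check — maple flakes 15.00, seed granola 14.41, quinoa pops 14.04, protein crunch 12.60 are the best per cm.
Best packing: quinoa pops + maple flakes + seed granola + barley squares — 130 cm, 1798 total.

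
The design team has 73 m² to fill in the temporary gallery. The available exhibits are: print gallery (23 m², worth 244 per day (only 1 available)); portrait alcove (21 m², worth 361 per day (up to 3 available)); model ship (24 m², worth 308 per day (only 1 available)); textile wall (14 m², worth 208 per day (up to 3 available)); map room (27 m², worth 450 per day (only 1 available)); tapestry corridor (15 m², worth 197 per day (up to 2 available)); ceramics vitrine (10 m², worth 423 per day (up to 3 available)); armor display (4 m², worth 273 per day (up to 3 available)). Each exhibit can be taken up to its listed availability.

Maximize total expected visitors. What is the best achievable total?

2538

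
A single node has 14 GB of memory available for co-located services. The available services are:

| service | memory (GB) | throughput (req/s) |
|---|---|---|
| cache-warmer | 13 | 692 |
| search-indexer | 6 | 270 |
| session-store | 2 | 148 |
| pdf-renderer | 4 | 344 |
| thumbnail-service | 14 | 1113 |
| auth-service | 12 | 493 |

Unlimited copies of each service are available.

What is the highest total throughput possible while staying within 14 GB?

Taking session-store + 3×pdf-renderer: 14 GB used, 1180 in throughput.
Every other selection either busts 14 GB or fails to beat 1180.

1180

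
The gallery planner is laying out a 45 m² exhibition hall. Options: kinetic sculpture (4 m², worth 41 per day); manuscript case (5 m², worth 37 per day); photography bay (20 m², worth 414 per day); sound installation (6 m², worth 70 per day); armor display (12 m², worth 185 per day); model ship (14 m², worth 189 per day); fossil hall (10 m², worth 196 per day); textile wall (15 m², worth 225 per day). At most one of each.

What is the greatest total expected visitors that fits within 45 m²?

835

The ratio heuristic lands on photography bay + armor display + fossil hall (795) but leaves 3 m² idle.
The 12 m² tied up in armor display is better spent on textile wall — total rises to 835 (45 m²).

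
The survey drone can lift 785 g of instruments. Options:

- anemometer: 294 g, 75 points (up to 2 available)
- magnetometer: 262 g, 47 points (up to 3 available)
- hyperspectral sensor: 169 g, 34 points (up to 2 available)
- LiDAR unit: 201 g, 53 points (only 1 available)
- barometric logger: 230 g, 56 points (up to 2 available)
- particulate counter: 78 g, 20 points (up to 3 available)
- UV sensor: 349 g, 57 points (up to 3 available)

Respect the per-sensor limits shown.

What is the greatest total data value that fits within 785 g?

191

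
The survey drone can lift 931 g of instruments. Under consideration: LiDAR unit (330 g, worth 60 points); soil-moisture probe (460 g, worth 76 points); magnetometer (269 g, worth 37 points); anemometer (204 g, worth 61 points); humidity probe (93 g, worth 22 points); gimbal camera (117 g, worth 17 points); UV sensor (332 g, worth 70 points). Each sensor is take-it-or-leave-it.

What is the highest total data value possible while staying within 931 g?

191

Ranking by ratio (data value/g): anemometer 0.30, humidity probe 0.24, UV sensor 0.21.
Greedy by ratio would take anemometer + humidity probe + gimbal camera + UV sensor: 746 g used, total 170.
The 210 g tied up in humidity probe and gimbal camera is better spent on LiDAR unit — total rises to 191 (866 g).
No other feasible combination exceeds 191.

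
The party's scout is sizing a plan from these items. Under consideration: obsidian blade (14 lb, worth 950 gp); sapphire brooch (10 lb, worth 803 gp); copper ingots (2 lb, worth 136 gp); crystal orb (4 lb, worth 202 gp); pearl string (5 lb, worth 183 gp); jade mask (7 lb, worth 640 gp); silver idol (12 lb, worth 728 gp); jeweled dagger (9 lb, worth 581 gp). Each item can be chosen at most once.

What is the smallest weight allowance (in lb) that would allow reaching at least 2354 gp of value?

Look for the lowest-weight combination reaching 2354.
Taking obsidian blade + sapphire brooch + jade mask gives 2393 (≥ 2354) for 31 lb.
No combination under 31 lb hits 2354.

31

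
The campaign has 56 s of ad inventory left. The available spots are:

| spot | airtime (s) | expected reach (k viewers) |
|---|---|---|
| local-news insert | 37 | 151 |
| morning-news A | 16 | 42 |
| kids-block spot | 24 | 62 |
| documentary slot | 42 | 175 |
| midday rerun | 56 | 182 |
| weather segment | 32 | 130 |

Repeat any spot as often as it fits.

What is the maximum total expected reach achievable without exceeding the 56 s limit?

193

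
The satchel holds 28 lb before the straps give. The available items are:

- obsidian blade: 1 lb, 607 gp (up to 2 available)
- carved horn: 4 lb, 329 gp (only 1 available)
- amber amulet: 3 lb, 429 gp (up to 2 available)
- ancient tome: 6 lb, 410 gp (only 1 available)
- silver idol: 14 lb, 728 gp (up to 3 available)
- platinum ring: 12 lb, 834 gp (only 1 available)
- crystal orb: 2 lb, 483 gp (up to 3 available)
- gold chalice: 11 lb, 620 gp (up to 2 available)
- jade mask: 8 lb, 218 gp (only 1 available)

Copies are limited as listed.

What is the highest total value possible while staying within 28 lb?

4355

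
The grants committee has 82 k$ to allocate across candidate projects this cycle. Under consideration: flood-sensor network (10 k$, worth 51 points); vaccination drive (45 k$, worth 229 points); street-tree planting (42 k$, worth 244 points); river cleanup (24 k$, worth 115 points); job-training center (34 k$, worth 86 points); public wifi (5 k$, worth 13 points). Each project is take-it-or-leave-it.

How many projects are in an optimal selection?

4

Best achievable projected impact is 423.
For example flood-sensor network + street-tree planting + river cleanup + public wifi achieves it, using 81 k$.
Any selection reaching 423 contains exactly 4 projects.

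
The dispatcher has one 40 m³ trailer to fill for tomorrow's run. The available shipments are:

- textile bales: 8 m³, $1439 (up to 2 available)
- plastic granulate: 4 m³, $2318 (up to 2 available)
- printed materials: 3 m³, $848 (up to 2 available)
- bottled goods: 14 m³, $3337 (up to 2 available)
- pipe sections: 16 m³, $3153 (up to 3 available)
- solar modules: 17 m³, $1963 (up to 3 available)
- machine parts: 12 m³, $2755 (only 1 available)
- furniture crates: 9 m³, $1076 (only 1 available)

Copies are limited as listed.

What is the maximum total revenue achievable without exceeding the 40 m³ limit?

Taking 2×plastic granulate + 2×printed materials + bottled goods + machine parts: 40 m³ used, 12424 in revenue.
That's the maximum — no swap from here does better than 12424.

12424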